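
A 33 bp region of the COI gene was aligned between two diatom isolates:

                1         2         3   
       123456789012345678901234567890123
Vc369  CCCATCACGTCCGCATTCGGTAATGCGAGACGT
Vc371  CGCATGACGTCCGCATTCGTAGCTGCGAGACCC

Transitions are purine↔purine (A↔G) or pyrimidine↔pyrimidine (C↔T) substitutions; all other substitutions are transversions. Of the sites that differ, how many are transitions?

2

The sequences differ at positions 2 (C/G, transversion), 6 (C/G, transversion), 20 (G/T, transversion), 21 (T/A, transversion), 22 (A/G, transition), 23 (A/C, transversion), 32 (G/C, transversion), 33 (T/C, transition).
Of the 8 differences, 2 transitions and 6 transversions, so the answer is 2.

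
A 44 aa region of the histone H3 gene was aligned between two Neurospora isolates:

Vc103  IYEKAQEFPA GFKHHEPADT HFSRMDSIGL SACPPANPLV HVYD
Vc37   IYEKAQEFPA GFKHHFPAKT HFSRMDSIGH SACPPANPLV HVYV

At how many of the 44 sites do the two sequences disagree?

Mismatches occur at site 16 (E→F), site 19 (D→K), site 30 (L→H), site 44 (D→V).
That gives 4 mismatches out of 44 aligned sites, so the Hamming distance is 4.

4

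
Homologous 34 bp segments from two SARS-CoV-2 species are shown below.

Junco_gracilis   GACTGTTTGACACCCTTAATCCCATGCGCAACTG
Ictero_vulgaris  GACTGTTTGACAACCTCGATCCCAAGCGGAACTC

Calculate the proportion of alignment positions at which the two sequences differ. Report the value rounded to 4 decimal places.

Differing sites — 13:C/A; 17:T/C; 18:A/G; 25:T/A; 29:C/G; 34:G/C.
There are 6 differences over 34 sites, so p = 6/34 = 0.1765.

0.1765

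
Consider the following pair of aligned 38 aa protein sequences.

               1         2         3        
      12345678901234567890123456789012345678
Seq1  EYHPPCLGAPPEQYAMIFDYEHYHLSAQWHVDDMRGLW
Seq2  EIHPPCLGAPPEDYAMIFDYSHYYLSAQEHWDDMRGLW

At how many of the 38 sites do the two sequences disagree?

6

Differing sites — 2:Y/I; 13:Q/D; 21:E/S; 24:H/Y; 29:W/E; 31:V/W.
That gives 6 mismatches out of 38 aligned sites, so the Hamming distance is 6.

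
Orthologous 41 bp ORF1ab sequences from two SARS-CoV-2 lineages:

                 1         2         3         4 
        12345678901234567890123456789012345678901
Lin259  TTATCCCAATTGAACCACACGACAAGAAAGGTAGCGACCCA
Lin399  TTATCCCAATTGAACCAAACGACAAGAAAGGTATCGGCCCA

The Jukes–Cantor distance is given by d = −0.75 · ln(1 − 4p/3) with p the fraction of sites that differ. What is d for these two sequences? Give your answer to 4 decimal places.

0.0770

Differing sites — 18:C/A; 34:G/T; 37:A/G.
p = 3/41 = 0.073171.
d = −0.75 · ln(1 − (4/3)·0.073171) = −0.75 · ln(0.902439) = −0.75 · (-0.102654) = 0.0770.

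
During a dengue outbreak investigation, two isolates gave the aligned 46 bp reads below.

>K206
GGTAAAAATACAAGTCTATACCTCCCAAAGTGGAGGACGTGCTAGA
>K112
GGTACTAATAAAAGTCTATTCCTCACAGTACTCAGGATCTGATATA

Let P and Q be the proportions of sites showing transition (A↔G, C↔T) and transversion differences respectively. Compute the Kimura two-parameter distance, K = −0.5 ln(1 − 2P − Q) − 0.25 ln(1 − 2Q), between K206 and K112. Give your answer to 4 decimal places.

0.4290

The sequences differ at positions 5 (A/C, transversion), 6 (A/T, transversion), 11 (C/A, transversion), 20 (A/T, transversion), 25 (C/A, transversion), 28 (A/G, transition), 29 (A/T, transversion), 30 (G/A, transition), 31 (T/C, transition), 32 (G/T, transversion), 33 (G/C, transversion), 38 (C/T, transition), 39 (G/C, transversion), 42 (C/A, transversion), 45 (G/T, transversion).
Of the 15 differences, 4 transitions and 11 transversions over 46 sites: P = 4/46 = 0.086957, Q = 11/46 = 0.239130.
d = −0.5·ln(0.586956) − 0.25·ln(0.521740) = −0.5·(-0.532805) − 0.25·(-0.650586) = 0.4290.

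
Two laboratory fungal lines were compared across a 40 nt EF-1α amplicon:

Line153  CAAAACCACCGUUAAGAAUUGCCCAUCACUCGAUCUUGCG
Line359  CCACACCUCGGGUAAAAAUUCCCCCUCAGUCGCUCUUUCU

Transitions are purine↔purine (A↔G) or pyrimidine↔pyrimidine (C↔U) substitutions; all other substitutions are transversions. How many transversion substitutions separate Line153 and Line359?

11

Mismatches occur at site 2 (A↔C, transversion), site 4 (A↔C, transversion), site 8 (A↔U, transversion), site 10 (C↔G, transversion), site 12 (U↔G, transversion), site 16 (G↔A, transition), site 21 (G↔C, transversion), site 25 (A↔C, transversion), site 29 (C↔G, transversion), site 33 (A↔C, transversion), site 38 (G↔U, transversion), site 40 (G↔U, transversion).
Of the 12 differences, 1 transition and 11 transversions, so the answer is 11.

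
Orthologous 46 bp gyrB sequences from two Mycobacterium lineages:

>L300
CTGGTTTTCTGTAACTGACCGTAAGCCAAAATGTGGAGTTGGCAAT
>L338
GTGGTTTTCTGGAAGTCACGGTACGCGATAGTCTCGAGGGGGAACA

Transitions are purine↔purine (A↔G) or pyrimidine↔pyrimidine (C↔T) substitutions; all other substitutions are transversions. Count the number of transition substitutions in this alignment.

Mismatches occur at site 1 (C/G, transversion), site 12 (T/G, transversion), site 15 (C/G, transversion), site 17 (G/C, transversion), site 20 (C/G, transversion), site 24 (A/C, transversion), site 27 (C/G, transversion), site 29 (A/T, transversion), site 31 (A/G, transition), site 33 (G/C, transversion), site 35 (G/C, transversion), site 39 (T/G, transversion), site 40 (T/G, transversion), site 43 (C/A, transversion), site 45 (A/C, transversion), site 46 (T/A, transversion).
Of the 16 differences, 1 transition and 15 transversions, so the answer is 1.

1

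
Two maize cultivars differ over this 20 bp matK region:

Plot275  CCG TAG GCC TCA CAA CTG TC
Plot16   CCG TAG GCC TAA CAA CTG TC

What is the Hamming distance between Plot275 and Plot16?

A single mismatch occurs at site 11 (C→A).
That gives 1 mismatch out of 20 aligned sites, so the Hamming distance is 1.

1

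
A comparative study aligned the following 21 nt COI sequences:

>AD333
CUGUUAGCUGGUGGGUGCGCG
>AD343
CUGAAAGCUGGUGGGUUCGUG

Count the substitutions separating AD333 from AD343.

Mismatches occur at site 4 (U↔A), site 5 (U↔A), site 17 (G↔U), site 20 (C↔U).
That gives 4 mismatches out of 21 aligned sites, so the Hamming distance is 4.

4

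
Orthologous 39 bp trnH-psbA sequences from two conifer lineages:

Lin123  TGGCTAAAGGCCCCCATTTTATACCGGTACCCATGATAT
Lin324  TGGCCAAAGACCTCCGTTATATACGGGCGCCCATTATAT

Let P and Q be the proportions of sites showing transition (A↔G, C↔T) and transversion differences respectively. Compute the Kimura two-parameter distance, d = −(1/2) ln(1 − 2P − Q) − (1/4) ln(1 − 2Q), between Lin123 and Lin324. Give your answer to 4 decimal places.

0.2845

The sequences differ at positions 5 (T/C, transition), 10 (G/A, transition), 13 (C/T, transition), 16 (A/G, transition), 19 (T/A, transversion), 25 (C/G, transversion), 28 (T/C, transition), 29 (A/G, transition), 35 (G/T, transversion).
Of the 9 differences, 6 transitions and 3 transversions over 39 sites: P = 6/39 = 0.153846, Q = 3/39 = 0.076923.
d = −0.5·ln(0.615385) − 0.25·ln(0.846154) = −0.5·(-0.485507) − 0.25·(-0.167054) = 0.2845.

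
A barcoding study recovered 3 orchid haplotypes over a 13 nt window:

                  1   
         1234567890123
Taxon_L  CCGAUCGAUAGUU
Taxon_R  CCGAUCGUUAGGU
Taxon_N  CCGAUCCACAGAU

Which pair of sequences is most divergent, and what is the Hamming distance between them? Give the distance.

Pairwise Hamming distances:
  Taxon_L vs Taxon_R: 2
  Taxon_L vs Taxon_N: 3
  Taxon_R vs Taxon_N: 4
The largest is 4, between Taxon_R and Taxon_N.

4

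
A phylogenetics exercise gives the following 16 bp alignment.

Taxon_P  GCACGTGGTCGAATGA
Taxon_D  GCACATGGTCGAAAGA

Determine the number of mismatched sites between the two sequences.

2

Mismatches occur at site 5 (G→A), site 14 (T→A).
That gives 2 mismatches out of 16 aligned sites, so the Hamming distance is 2.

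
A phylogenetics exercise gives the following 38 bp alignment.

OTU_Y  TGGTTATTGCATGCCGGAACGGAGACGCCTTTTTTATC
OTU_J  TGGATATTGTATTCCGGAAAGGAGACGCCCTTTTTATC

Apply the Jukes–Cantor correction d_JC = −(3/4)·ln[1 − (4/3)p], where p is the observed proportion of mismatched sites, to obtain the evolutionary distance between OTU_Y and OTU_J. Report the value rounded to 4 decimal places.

The sequences differ at positions 4 (T/A), 10 (C/T), 13 (G/T), 20 (C/A), 30 (T/C).
p = 5/38 = 0.131579.
d = −0.75 · ln(1 − (4/3)·0.131579) = −0.75 · ln(0.824561) = −0.75 · (-0.192904) = 0.1447.

0.1447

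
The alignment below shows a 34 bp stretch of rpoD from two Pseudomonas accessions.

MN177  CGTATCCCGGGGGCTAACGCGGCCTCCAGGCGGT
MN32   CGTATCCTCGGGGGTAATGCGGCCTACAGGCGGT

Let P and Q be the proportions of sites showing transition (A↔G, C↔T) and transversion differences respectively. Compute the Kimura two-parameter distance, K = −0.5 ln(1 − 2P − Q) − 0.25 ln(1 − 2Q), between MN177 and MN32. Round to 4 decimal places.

Mismatches occur at site 8 (C/T, transition), site 9 (G/C, transversion), site 14 (C/G, transversion), site 18 (C/T, transition), site 26 (C/A, transversion).
Of the 5 differences, 2 transitions and 3 transversions over 34 sites: P = 2/34 = 0.058824, Q = 3/34 = 0.088235.
d = −0.5·ln(0.794117) − 0.25·ln(0.823530) = −0.5·(-0.230524) − 0.25·(-0.194155) = 0.1638.

0.1638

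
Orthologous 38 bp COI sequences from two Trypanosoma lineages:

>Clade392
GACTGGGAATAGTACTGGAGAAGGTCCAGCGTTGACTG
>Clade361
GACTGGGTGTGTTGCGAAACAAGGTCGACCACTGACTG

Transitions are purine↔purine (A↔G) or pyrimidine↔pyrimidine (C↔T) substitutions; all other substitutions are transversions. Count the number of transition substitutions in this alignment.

Mismatches occur at site 8 (A↔T, transversion), site 9 (A↔G, transition), site 11 (A↔G, transition), site 12 (G↔T, transversion), site 14 (A↔G, transition), site 16 (T↔G, transversion), site 17 (G↔A, transition), site 18 (G↔A, transition), site 20 (G↔C, transversion), site 27 (C↔G, transversion), site 29 (G↔C, transversion), site 31 (G↔A, transition), site 32 (T↔C, transition).
Of the 13 differences, 7 transitions and 6 transversions, so the answer is 7.

7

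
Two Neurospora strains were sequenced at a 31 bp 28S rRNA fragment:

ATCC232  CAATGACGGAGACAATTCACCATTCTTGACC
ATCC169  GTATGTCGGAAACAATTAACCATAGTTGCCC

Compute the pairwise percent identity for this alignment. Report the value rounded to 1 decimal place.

74.2%

Differing sites — 1:C/G; 2:A/T; 6:A/T; 11:G/A; 18:C/A; 24:T/A; 25:C/G; 29:A/C.
23 of the 31 sites match, so the percent identity is 23/31 × 100 = 74.2%.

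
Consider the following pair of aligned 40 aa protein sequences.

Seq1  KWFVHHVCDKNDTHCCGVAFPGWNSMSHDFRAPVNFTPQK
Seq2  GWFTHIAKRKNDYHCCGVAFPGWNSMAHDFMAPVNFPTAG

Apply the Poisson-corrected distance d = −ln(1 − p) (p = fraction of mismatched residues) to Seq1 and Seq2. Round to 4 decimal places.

0.3930

The sequences differ at positions 1 (K/G), 4 (V/T), 6 (H/I), 7 (V/A), 8 (C/K), 9 (D/R), 13 (T/Y), 27 (S/A), 31 (R/M), 37 (T/P), 38 (P/T), 39 (Q/A), 40 (K/G).
p = 13/40 = 0.325000.
d = −ln(1 − 0.325000) = −ln(0.675000) = 0.3930.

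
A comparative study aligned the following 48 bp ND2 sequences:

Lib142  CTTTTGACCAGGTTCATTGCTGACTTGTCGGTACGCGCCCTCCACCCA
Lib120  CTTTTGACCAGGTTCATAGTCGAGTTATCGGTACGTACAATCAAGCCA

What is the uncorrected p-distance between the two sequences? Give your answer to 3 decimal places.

0.229

The sequences differ at positions 18 (T/A), 20 (C/T), 21 (T/C), 24 (C/G), 27 (G/A), 36 (C/T), 37 (G/A), 39 (C/A), 40 (C/A), 43 (C/A), 45 (C/G).
There are 11 differences over 48 sites, so p = 11/48 = 0.229.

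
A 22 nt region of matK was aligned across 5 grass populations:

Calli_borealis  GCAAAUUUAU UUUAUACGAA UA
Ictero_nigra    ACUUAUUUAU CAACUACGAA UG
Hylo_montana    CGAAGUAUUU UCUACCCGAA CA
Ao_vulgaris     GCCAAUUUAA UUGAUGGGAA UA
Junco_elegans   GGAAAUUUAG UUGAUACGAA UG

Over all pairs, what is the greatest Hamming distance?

Pairwise Hamming distances:
  Calli_borealis vs Ictero_nigra: 8
  Calli_borealis vs Hylo_montana: 9
  Calli_borealis vs Ao_vulgaris: 5
  Calli_borealis vs Junco_elegans: 4
  Ictero_nigra vs Hylo_montana: 15
  Ictero_nigra vs Ao_vulgaris: 11
  Ictero_nigra vs Junco_elegans: 9
  Hylo_montana vs Ao_vulgaris: 13
  Hylo_montana vs Junco_elegans: 11
  Ao_vulgaris vs Junco_elegans: 6
The largest is 15, between Ictero_nigra and Hylo_montana.

15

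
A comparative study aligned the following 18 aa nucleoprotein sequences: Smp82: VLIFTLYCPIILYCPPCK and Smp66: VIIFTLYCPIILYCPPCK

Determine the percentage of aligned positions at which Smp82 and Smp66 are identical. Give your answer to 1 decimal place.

94.4%

The sequences differ at position 2 (L/I).
17 of the 18 sites match, so the percent identity is 17/18 × 100 = 94.4%.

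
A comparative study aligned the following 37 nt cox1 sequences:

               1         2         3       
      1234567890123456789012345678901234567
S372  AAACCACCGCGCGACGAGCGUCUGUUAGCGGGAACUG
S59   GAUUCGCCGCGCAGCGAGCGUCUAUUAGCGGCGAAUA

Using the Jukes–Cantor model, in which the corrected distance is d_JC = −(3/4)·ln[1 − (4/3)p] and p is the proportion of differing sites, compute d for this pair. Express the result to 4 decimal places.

Differing sites — 1:A/G; 3:A/U; 4:C/U; 6:A/G; 13:G/A; 14:A/G; 24:G/A; 32:G/C; 33:A/G; 35:C/A; 37:G/A.
p = 11/37 = 0.297297.
d = −0.75 · ln(1 − (4/3)·0.297297) = −0.75 · ln(0.603604) = −0.75 · (-0.504837) = 0.3786.

0.3786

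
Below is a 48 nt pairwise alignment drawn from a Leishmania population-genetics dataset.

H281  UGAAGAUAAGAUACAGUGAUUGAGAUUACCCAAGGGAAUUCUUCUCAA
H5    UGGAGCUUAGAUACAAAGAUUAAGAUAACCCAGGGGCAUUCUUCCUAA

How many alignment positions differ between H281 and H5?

11

Mismatches occur at site 3 (A→G), site 6 (A→C), site 8 (A→U), site 16 (G→A), site 17 (U→A), site 22 (G→A), site 27 (U→A), site 33 (A→G), site 37 (A→C), site 45 (U→C), site 46 (C→U).
That gives 11 mismatches out of 48 aligned sites, so the Hamming distance is 11.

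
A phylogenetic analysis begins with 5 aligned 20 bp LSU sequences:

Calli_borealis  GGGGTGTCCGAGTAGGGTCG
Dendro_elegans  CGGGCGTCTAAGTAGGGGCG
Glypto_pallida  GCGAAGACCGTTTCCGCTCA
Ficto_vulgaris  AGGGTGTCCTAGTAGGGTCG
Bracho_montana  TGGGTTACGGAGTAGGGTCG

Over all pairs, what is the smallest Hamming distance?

2

Pairwise Hamming distances:
  Calli_borealis vs Dendro_elegans: 5
  Calli_borealis vs Glypto_pallida: 10
  Calli_borealis vs Ficto_vulgaris: 2
  Calli_borealis vs Bracho_montana: 4
  Dendro_elegans vs Glypto_pallida: 14
  Dendro_elegans vs Ficto_vulgaris: 5
  Dendro_elegans vs Bracho_montana: 7
  Glypto_pallida vs Ficto_vulgaris: 12
  Glypto_pallida vs Bracho_montana: 12
  Ficto_vulgaris vs Bracho_montana: 5
The smallest is 2, between Calli_borealis and Ficto_vulgaris.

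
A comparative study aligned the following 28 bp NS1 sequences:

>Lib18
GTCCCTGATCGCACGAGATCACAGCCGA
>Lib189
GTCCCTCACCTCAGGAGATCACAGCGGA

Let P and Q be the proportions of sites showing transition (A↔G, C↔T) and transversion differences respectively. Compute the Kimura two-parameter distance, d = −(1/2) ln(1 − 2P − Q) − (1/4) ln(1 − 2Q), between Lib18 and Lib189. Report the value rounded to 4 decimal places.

Differing sites — 7:G/C (Tv); 9:T/C (Ti); 11:G/T (Tv); 14:C/G (Tv); 26:C/G (Tv).
Of the 5 differences, 1 transition and 4 transversions over 28 sites: P = 1/28 = 0.035714, Q = 4/28 = 0.142857.
d = −0.5·ln(0.785715) − 0.25·ln(0.714286) = −0.5·(-0.241161) − 0.25·(-0.336472) = 0.2047.

0.2047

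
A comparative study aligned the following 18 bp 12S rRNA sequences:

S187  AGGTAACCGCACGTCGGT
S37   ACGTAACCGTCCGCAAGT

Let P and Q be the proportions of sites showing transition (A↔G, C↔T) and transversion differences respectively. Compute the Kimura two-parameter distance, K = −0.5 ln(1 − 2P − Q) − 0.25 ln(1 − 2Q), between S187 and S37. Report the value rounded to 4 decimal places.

The sequences differ at positions 2 (G/C, transversion), 10 (C/T, transition), 11 (A/C, transversion), 14 (T/C, transition), 15 (C/A, transversion), 16 (G/A, transition).
Of the 6 differences, 3 transitions and 3 transversions over 18 sites: P = 3/18 = 0.166667, Q = 3/18 = 0.166667.
d = −0.5·ln(0.499999) − 0.25·ln(0.666666) = −0.5·(-0.693149) − 0.25·(-0.405466) = 0.4479.

0.4479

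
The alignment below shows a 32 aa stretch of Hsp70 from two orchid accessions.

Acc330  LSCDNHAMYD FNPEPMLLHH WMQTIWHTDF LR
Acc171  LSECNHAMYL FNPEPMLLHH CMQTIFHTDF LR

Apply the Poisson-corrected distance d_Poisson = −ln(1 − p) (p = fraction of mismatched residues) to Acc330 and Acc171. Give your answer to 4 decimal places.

0.1699

Differing sites — 3:C/E; 4:D/C; 10:D/L; 21:W/C; 26:W/F.
p = 5/32 = 0.156250.
d = −ln(1 − 0.156250) = −ln(0.843750) = 0.1699.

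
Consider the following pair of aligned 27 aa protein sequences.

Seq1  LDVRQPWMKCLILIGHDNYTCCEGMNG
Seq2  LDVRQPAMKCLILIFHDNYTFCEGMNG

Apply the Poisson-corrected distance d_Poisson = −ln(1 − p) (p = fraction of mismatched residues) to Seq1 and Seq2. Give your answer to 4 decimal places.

Differing sites — 7:W/A; 15:G/F; 21:C/F.
p = 3/27 = 0.111111.
d = −ln(1 − 0.111111) = −ln(0.888889) = 0.1178.

0.1178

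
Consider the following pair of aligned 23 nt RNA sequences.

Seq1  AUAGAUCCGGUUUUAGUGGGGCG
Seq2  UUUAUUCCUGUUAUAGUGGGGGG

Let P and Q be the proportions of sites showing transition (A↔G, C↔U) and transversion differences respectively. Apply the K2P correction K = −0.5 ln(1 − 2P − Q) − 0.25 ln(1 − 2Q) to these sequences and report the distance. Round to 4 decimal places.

0.3981

Mismatches occur at site 1 (A/U, transversion), site 3 (A/U, transversion), site 4 (G/A, transition), site 5 (A/U, transversion), site 9 (G/U, transversion), site 13 (U/A, transversion), site 22 (C/G, transversion).
Of the 7 differences, 1 transition and 6 transversions over 23 sites: P = 1/23 = 0.043478, Q = 6/23 = 0.260870.
d = −0.5·ln(0.652174) − 0.25·ln(0.478260) = −0.5·(-0.427444) − 0.25·(-0.737601) = 0.3981.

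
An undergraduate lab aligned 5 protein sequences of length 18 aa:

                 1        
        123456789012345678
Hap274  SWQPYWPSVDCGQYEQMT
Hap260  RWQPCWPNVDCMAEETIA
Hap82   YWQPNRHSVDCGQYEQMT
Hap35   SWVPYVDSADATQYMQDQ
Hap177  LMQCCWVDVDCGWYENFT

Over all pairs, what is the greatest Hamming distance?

16

Pairwise Hamming distances:
  Hap274 vs Hap260: 9
  Hap274 vs Hap82: 4
  Hap274 vs Hap35: 9
  Hap274 vs Hap177: 9
  Hap260 vs Hap82: 11
  Hap260 vs Hap35: 15
  Hap260 vs Hap177: 11
  Hap82 vs Hap35: 11
  Hap82 vs Hap177: 10
  Hap35 vs Hap177: 16
The largest is 16, between Hap35 and Hap177.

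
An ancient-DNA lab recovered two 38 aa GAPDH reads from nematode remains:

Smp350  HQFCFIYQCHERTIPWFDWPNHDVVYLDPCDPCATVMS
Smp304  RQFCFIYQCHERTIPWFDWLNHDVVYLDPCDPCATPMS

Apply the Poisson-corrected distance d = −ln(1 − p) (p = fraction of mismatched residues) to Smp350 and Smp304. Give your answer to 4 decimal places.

Differing sites — 1:H/R; 20:P/L; 36:V/P.
p = 3/38 = 0.078947.
d = −ln(1 − 0.078947) = −ln(0.921053) = 0.0822.

0.0822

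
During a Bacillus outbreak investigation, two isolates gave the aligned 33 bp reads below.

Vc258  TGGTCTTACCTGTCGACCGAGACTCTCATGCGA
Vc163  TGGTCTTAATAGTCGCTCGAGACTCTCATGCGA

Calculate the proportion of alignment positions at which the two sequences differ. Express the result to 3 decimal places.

0.152

Mismatches occur at site 9 (C→A), site 10 (C→T), site 11 (T→A), site 16 (A→C), site 17 (C→T).
There are 5 differences over 33 sites, so p = 5/33 = 0.152.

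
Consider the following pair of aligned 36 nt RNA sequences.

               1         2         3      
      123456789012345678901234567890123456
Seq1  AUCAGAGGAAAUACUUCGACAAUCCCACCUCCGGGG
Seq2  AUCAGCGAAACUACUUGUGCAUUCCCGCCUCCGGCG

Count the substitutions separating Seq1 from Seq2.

The sequences differ at positions 6 (A/C), 8 (G/A), 11 (A/C), 17 (C/G), 18 (G/U), 19 (A/G), 22 (A/U), 27 (A/G), 35 (G/C).
That gives 9 mismatches out of 36 aligned sites, so the Hamming distance is 9.

9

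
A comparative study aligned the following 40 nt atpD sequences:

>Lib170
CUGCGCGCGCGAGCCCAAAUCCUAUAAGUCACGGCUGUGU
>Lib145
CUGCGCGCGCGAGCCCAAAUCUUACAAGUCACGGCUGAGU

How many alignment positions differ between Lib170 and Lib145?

Differing sites — 22:C/U; 25:U/C; 38:U/A.
That gives 3 mismatches out of 40 aligned sites, so the Hamming distance is 3.

3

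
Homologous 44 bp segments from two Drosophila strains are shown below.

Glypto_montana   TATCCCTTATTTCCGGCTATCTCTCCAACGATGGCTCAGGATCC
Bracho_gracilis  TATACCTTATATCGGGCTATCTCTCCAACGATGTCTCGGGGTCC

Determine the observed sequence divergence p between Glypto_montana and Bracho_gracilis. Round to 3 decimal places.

The sequences differ at positions 4 (C/A), 11 (T/A), 14 (C/G), 34 (G/T), 38 (A/G), 41 (A/G).
There are 6 differences over 44 sites, so p = 6/44 = 0.136.

0.136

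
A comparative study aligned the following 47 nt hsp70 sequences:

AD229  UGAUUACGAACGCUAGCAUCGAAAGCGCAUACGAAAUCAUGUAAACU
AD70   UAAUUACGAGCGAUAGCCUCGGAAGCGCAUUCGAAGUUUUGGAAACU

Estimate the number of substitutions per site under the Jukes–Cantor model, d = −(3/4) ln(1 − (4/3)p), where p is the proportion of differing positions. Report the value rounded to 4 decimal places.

0.2502

Differing sites — 2:G/A; 10:A/G; 13:C/A; 18:A/C; 22:A/G; 31:A/U; 36:A/G; 38:C/U; 39:A/U; 42:U/G.
p = 10/47 = 0.212766.
d = −0.75 · ln(1 − (4/3)·0.212766) = −0.75 · ln(0.716312) = −0.75 · (-0.333639) = 0.2502.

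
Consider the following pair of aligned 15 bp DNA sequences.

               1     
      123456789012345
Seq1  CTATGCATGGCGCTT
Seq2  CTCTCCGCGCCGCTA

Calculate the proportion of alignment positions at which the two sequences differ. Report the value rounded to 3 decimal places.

0.400

Mismatches occur at site 3 (A↔C), site 5 (G↔C), site 7 (A↔G), site 8 (T↔C), site 10 (G↔C), site 15 (T↔A).
There are 6 differences over 15 sites, so p = 6/15 = 0.400.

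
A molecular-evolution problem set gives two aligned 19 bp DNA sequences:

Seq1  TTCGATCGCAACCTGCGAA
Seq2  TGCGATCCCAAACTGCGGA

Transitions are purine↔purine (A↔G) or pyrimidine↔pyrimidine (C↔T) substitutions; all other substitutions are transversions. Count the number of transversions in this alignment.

3

Differing sites — 2:T/G (Tv); 8:G/C (Tv); 12:C/A (Tv); 18:A/G (Ti).
Of the 4 differences, 1 transition and 3 transversions, so the answer is 3.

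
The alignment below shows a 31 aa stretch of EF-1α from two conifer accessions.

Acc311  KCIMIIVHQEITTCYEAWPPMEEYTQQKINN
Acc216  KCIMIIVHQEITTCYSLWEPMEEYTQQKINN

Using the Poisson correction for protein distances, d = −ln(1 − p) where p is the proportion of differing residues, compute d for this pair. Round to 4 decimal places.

Differing sites — 16:E/S; 17:A/L; 19:P/E.
p = 3/31 = 0.096774.
d = −ln(1 − 0.096774) = −ln(0.903226) = 0.1018.

0.1018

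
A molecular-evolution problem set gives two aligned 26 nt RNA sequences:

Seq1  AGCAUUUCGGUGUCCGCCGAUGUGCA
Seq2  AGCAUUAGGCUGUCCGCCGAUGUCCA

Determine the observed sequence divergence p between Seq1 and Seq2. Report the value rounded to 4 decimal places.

Differing sites — 7:U/A; 8:C/G; 10:G/C; 24:G/C.
There are 4 differences over 26 sites, so p = 4/26 = 0.1538.

0.1538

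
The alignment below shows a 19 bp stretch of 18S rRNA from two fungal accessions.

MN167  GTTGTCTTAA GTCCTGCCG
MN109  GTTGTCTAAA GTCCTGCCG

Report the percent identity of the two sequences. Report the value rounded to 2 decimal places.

94.74%

Differing sites — 8:T/A.
18 of the 19 sites match, so the percent identity is 18/19 × 100 = 94.74%.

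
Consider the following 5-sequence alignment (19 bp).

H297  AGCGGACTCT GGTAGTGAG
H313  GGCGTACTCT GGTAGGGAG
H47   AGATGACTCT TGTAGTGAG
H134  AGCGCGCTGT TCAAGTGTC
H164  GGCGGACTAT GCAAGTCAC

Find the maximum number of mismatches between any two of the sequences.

Pairwise Hamming distances:
  H297 vs H313: 3
  H297 vs H47: 3
  H297 vs H134: 8
  H297 vs H164: 6
  H313 vs H47: 6
  H313 vs H134: 10
  H313 vs H164: 7
  H47 vs H134: 9
  H47 vs H164: 9
  H134 vs H164: 7
The largest is 10, between H313 and H134.

10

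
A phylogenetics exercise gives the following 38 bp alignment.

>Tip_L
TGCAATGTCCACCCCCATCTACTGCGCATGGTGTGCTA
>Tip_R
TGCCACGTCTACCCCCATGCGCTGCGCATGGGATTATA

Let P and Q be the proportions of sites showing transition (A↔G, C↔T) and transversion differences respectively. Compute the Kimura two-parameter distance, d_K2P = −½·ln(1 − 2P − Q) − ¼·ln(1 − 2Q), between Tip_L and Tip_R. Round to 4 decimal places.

The sequences differ at positions 4 (A/C, transversion), 6 (T/C, transition), 10 (C/T, transition), 19 (C/G, transversion), 20 (T/C, transition), 21 (A/G, transition), 32 (T/G, transversion), 33 (G/A, transition), 35 (G/T, transversion), 36 (C/A, transversion).
Of the 10 differences, 5 transitions and 5 transversions over 38 sites: P = 5/38 = 0.131579, Q = 5/38 = 0.131579.
d = −0.5·ln(0.605263) − 0.25·ln(0.736842) = −0.5·(-0.502092) − 0.25·(-0.305382) = 0.3274.

0.3274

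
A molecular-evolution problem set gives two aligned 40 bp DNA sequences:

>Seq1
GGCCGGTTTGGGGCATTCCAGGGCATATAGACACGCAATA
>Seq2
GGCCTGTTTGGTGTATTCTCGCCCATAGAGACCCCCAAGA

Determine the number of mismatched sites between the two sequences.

11

The sequences differ at positions 5 (G/T), 12 (G/T), 14 (C/T), 19 (C/T), 20 (A/C), 22 (G/C), 23 (G/C), 28 (T/G), 33 (A/C), 35 (G/C), 39 (T/G).
That gives 11 mismatches out of 40 aligned sites, so the Hamming distance is 11.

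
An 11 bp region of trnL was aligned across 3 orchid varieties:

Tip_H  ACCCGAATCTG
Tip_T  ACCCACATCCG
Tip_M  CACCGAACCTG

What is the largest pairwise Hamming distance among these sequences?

6

Pairwise Hamming distances:
  Tip_H vs Tip_T: 3
  Tip_H vs Tip_M: 3
  Tip_T vs Tip_M: 6
The largest is 6, between Tip_T and Tip_M.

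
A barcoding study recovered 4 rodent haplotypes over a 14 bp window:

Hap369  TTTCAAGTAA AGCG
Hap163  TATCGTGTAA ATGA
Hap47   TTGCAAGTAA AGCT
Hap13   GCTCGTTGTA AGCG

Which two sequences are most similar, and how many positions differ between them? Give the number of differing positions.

2

Pairwise Hamming distances:
  Hap369 vs Hap163: 6
  Hap369 vs Hap47: 2
  Hap369 vs Hap13: 7
  Hap163 vs Hap47: 7
  Hap163 vs Hap13: 8
  Hap47 vs Hap13: 9
The smallest is 2, between Hap369 and Hap47.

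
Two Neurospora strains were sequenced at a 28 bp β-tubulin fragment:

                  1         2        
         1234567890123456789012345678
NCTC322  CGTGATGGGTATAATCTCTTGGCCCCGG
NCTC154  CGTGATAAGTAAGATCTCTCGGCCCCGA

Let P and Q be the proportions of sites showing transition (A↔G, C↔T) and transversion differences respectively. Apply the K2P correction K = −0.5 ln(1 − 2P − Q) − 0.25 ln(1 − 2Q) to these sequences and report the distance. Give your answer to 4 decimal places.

0.2680

Mismatches occur at site 7 (G/A, transition), site 8 (G/A, transition), site 12 (T/A, transversion), site 13 (A/G, transition), site 20 (T/C, transition), site 28 (G/A, transition).
Of the 6 differences, 5 transitions and 1 transversion over 28 sites: P = 5/28 = 0.178571, Q = 1/28 = 0.035714.
d = −0.5·ln(0.607144) − 0.25·ln(0.928572) = −0.5·(-0.498989) − 0.25·(-0.074107) = 0.2680.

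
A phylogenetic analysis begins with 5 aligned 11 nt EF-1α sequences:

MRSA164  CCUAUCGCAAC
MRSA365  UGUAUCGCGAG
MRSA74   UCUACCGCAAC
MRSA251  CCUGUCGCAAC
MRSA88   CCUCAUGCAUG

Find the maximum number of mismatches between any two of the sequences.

7

Pairwise Hamming distances:
  MRSA164 vs MRSA365: 4
  MRSA164 vs MRSA74: 2
  MRSA164 vs MRSA251: 1
  MRSA164 vs MRSA88: 5
  MRSA365 vs MRSA74: 4
  MRSA365 vs MRSA251: 5
  MRSA365 vs MRSA88: 7
  MRSA74 vs MRSA251: 3
  MRSA74 vs MRSA88: 6
  MRSA251 vs MRSA88: 5
The largest is 7, between MRSA365 and MRSA88.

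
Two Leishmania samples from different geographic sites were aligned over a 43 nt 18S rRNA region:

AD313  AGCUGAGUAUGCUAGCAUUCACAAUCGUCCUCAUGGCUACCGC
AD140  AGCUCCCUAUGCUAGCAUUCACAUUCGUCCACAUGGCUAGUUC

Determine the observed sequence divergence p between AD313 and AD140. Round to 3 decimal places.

The sequences differ at positions 5 (G/C), 6 (A/C), 7 (G/C), 24 (A/U), 31 (U/A), 40 (C/G), 41 (C/U), 42 (G/U).
There are 8 differences over 43 sites, so p = 8/43 = 0.186.

0.186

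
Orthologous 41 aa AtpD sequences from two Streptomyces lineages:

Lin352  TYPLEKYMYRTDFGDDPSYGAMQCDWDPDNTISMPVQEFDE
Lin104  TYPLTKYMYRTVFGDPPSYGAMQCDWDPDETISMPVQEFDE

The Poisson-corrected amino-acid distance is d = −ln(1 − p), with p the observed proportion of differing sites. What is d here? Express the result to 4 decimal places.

Differing sites — 5:E/T; 12:D/V; 16:D/P; 30:N/E.
p = 4/41 = 0.097561.
d = −ln(1 − 0.097561) = −ln(0.902439) = 0.1027.

0.1027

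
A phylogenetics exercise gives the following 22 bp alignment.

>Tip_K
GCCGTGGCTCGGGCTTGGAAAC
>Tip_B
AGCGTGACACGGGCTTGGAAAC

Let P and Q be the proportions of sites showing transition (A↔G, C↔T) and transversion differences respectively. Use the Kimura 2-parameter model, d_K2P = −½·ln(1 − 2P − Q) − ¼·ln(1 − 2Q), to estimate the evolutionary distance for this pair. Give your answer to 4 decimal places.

0.2094

Differing sites — 1:G/A (Ti); 2:C/G (Tv); 7:G/A (Ti); 9:T/A (Tv).
Of the 4 differences, 2 transitions and 2 transversions over 22 sites: P = 2/22 = 0.090909, Q = 2/22 = 0.090909.
d = −0.5·ln(0.727273) − 0.25·ln(0.818182) = −0.5·(-0.318453) − 0.25·(-0.200670) = 0.2094.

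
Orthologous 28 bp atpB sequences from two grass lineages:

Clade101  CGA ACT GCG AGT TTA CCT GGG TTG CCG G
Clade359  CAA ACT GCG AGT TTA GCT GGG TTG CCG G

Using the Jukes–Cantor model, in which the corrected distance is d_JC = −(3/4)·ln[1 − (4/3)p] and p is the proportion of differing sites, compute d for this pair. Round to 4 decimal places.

Differing sites — 2:G/A; 16:C/G.
p = 2/28 = 0.071429.
d = −0.75 · ln(1 − (4/3)·0.071429) = −0.75 · ln(0.904761) = −0.75 · (-0.100084) = 0.0751.

0.0751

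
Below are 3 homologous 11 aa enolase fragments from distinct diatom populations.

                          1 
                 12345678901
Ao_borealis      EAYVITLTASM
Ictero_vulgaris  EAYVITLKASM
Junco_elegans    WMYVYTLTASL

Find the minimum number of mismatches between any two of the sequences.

Pairwise Hamming distances:
  Ao_borealis vs Ictero_vulgaris: 1
  Ao_borealis vs Junco_elegans: 4
  Ictero_vulgaris vs Junco_elegans: 5
The smallest is 1, between Ao_borealis and Ictero_vulgaris.

1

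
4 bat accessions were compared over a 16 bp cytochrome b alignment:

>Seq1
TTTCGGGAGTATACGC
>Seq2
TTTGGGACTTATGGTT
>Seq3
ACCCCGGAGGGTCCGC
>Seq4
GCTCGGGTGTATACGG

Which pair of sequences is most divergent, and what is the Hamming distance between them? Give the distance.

14

Pairwise Hamming distances:
  Seq1 vs Seq2: 8
  Seq1 vs Seq3: 7
  Seq1 vs Seq4: 4
  Seq2 vs Seq3: 14
  Seq2 vs Seq4: 10
  Seq3 vs Seq4: 8
The largest is 14, between Seq2 and Seq3.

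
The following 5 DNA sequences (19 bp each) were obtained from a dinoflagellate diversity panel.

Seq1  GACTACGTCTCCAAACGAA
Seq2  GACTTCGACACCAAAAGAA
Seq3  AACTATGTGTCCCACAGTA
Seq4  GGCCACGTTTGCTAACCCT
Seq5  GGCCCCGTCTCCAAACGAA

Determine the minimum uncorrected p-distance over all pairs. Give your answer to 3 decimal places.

0.158

Pairwise Hamming distances:
  Seq1 vs Seq2: 4
  Seq1 vs Seq3: 7
  Seq1 vs Seq4: 8
  Seq1 vs Seq5: 3
  Seq2 vs Seq3: 9
  Seq2 vs Seq4: 12
  Seq2 vs Seq5: 6
  Seq3 vs Seq4: 12
  Seq3 vs Seq5: 10
  Seq4 vs Seq5: 7
The smallest is 3 mismatches, between Seq1 and Seq5; p = 3/19 = 0.158.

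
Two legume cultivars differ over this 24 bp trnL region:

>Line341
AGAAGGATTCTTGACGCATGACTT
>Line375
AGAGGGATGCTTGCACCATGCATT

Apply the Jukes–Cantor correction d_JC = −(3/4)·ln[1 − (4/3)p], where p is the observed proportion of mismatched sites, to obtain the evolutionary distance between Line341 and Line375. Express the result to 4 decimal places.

0.3694

Mismatches occur at site 4 (A↔G), site 9 (T↔G), site 14 (A↔C), site 15 (C↔A), site 16 (G↔C), site 21 (A↔C), site 22 (C↔A).
p = 7/24 = 0.291667.
d = −0.75 · ln(1 − (4/3)·0.291667) = −0.75 · ln(0.611111) = −0.75 · (-0.492477) = 0.3694.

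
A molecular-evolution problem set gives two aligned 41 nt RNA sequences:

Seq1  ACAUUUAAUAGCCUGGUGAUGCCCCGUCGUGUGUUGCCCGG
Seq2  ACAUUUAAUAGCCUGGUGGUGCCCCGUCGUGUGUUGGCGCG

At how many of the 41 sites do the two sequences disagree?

4

The sequences differ at positions 19 (A/G), 37 (C/G), 39 (C/G), 40 (G/C).
That gives 4 mismatches out of 41 aligned sites, so the Hamming distance is 4.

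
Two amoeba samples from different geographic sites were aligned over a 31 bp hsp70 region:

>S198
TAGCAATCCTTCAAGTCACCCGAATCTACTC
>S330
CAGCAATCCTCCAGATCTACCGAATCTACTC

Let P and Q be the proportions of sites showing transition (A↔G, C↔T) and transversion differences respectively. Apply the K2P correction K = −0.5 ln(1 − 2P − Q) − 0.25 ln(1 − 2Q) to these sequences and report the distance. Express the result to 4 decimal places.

Differing sites — 1:T/C (Ti); 11:T/C (Ti); 14:A/G (Ti); 15:G/A (Ti); 18:A/T (Tv); 19:C/A (Tv).
Of the 6 differences, 4 transitions and 2 transversions over 31 sites: P = 4/31 = 0.129032, Q = 2/31 = 0.064516.
d = −0.5·ln(0.677420) − 0.25·ln(0.870968) = −0.5·(-0.389464) − 0.25·(-0.138150) = 0.2293.

0.2293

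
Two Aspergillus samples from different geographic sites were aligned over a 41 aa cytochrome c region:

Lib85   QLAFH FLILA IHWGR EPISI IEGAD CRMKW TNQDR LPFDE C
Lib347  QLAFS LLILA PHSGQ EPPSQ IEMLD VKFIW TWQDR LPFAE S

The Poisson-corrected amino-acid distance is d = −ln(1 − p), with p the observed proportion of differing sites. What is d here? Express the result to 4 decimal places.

Mismatches occur at site 5 (H↔S), site 6 (F↔L), site 11 (I↔P), site 13 (W↔S), site 15 (R↔Q), site 18 (I↔P), site 20 (I↔Q), site 23 (G↔M), site 24 (A↔L), site 26 (C↔V), site 27 (R↔K), site 28 (M↔F), site 29 (K↔I), site 32 (N↔W), site 39 (D↔A), site 41 (C↔S).
p = 16/41 = 0.390244.
d = −ln(1 − 0.390244) = −ln(0.609756) = 0.4947.

0.4947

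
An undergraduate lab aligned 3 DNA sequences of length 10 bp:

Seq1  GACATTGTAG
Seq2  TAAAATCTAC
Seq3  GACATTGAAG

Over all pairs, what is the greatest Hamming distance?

Pairwise Hamming distances:
  Seq1 vs Seq2: 5
  Seq1 vs Seq3: 1
  Seq2 vs Seq3: 6
The largest is 6, between Seq2 and Seq3.

6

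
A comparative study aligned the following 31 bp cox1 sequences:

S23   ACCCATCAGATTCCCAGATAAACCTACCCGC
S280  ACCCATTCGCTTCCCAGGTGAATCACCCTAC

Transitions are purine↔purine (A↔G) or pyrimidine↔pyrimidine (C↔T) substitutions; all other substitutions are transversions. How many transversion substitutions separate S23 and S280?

The sequences differ at positions 7 (C/T, transition), 8 (A/C, transversion), 10 (A/C, transversion), 18 (A/G, transition), 20 (A/G, transition), 23 (C/T, transition), 25 (T/A, transversion), 26 (A/C, transversion), 29 (C/T, transition), 30 (G/A, transition).
Of the 10 differences, 6 transitions and 4 transversions, so the answer is 4.

4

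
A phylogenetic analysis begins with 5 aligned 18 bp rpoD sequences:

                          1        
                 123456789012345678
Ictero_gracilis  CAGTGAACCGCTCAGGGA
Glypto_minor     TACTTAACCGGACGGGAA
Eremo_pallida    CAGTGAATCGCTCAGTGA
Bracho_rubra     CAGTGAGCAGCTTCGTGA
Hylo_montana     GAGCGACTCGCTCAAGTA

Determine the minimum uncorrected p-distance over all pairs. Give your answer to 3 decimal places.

0.111

Pairwise Hamming distances:
  Ictero_gracilis vs Glypto_minor: 7
  Ictero_gracilis vs Eremo_pallida: 2
  Ictero_gracilis vs Bracho_rubra: 5
  Ictero_gracilis vs Hylo_montana: 6
  Glypto_minor vs Eremo_pallida: 9
  Glypto_minor vs Bracho_rubra: 11
  Glypto_minor vs Hylo_montana: 11
  Eremo_pallida vs Bracho_rubra: 5
  Eremo_pallida vs Hylo_montana: 6
  Bracho_rubra vs Hylo_montana: 10
The smallest is 2 mismatches, between Ictero_gracilis and Eremo_pallida; p = 2/18 = 0.111.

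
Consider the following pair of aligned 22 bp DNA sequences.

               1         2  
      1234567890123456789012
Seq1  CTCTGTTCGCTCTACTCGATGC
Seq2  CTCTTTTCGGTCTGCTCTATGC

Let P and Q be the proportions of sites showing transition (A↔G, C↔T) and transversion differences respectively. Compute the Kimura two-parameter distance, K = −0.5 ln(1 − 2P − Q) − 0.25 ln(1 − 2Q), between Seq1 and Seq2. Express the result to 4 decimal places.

Differing sites — 5:G/T (Tv); 10:C/G (Tv); 14:A/G (Ti); 18:G/T (Tv).
Of the 4 differences, 1 transition and 3 transversions over 22 sites: P = 1/22 = 0.045455, Q = 3/22 = 0.136364.
d = −0.5·ln(0.772726) − 0.25·ln(0.727272) = −0.5·(-0.257831) − 0.25·(-0.318455) = 0.2085.

0.2085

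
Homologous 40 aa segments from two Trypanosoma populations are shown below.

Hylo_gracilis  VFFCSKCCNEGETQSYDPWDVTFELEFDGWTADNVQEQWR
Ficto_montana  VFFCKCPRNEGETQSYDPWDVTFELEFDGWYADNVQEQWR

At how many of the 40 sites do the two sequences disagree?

The sequences differ at positions 5 (S/K), 6 (K/C), 7 (C/P), 8 (C/R), 31 (T/Y).
That gives 5 mismatches out of 40 aligned sites, so the Hamming distance is 5.

5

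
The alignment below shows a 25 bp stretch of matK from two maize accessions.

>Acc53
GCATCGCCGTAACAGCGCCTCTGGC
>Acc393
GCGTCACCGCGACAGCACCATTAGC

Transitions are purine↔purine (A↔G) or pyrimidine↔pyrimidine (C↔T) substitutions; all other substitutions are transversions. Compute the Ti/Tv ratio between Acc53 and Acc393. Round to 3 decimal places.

The sequences differ at positions 3 (A/G, transition), 6 (G/A, transition), 10 (T/C, transition), 11 (A/G, transition), 17 (G/A, transition), 20 (T/A, transversion), 21 (C/T, transition), 23 (G/A, transition).
Of the 8 differences, 7 transitions and 1 transversion, so Ti/Tv = 7/1 = 7.000.

7.000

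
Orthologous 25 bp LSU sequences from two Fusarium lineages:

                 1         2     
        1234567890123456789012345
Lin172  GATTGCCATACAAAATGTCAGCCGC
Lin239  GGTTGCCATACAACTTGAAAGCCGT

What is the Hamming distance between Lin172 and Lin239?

6

Mismatches occur at site 2 (A/G), site 14 (A/C), site 15 (A/T), site 18 (T/A), site 19 (C/A), site 25 (C/T).
That gives 6 mismatches out of 25 aligned sites, so the Hamming distance is 6.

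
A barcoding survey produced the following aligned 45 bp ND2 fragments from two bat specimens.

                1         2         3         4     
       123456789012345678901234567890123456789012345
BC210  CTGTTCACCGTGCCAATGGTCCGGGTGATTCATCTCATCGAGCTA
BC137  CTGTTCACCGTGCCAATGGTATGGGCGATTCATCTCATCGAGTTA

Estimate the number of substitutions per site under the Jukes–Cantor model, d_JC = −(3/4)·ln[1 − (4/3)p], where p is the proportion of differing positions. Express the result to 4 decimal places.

0.0946

Mismatches occur at site 21 (C/A), site 22 (C/T), site 26 (T/C), site 43 (C/T).
p = 4/45 = 0.088889.
d = −0.75 · ln(1 − (4/3)·0.088889) = −0.75 · ln(0.881481) = −0.75 · (-0.126152) = 0.0946.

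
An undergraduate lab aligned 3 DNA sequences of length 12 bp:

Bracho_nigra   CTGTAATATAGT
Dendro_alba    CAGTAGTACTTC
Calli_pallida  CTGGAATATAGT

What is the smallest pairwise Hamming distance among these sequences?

Pairwise Hamming distances:
  Bracho_nigra vs Dendro_alba: 6
  Bracho_nigra vs Calli_pallida: 1
  Dendro_alba vs Calli_pallida: 7
The smallest is 1, between Bracho_nigra and Calli_pallida.

1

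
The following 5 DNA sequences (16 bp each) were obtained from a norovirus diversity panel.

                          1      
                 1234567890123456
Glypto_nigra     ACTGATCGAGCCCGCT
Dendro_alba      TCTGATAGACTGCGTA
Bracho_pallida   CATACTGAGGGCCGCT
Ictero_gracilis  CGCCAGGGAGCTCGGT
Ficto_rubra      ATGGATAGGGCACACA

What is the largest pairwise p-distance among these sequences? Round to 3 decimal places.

0.750

Pairwise Hamming distances:
  Glypto_nigra vs Dendro_alba: 7
  Glypto_nigra vs Bracho_pallida: 8
  Glypto_nigra vs Ictero_gracilis: 8
  Glypto_nigra vs Ficto_rubra: 7
  Dendro_alba vs Bracho_pallida: 12
  Dendro_alba vs Ictero_gracilis: 11
  Dendro_alba vs Ficto_rubra: 9
  Bracho_pallida vs Ictero_gracilis: 10
  Bracho_pallida vs Ficto_rubra: 11
  Ictero_gracilis vs Ficto_rubra: 11
The largest is 12 mismatches, between Dendro_alba and Bracho_pallida; p = 12/16 = 0.750.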